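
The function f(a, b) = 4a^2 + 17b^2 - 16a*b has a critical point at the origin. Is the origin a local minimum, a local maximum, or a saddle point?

local minimum

The Hessian at the origin is H = [[8, -16], [-16, 34]].
det H = 8·34 − (-16)² = 16 > 0 and H[1,1] = 8 > 0, so H is positive definite.
Therefore the origin is a local minimum.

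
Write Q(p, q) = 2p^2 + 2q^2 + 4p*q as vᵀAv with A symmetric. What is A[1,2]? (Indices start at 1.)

2

The coefficient of p·q in Q is 4. For a symmetric A this equals A[1,2] + A[2,1] = 2·A[1,2].
So A[1,2] = 4/2 = 2.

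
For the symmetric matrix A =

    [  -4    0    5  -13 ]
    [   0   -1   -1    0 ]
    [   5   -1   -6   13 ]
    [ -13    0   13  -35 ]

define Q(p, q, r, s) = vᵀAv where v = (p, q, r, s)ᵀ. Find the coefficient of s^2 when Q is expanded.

The coefficient of s^2 is the diagonal entry A[4,4] = -35.

-35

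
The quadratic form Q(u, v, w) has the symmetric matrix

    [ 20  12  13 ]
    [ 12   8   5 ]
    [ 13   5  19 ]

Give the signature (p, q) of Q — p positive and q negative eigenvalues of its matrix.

Congruent diagonalization of A (simultaneous row and column reduction) yields pivots 20, 4/5, 3/4.
So there are 3 positive pivots.

(3, 0)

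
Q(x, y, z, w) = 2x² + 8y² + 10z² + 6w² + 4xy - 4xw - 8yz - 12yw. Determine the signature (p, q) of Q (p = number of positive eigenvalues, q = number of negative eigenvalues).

(4, 0)

Write A = [[2, 2, 0, -2], [2, 8, -4, -6], [0, -4, 10, 0], [-2, -6, 0, 6]].
Applying the same elementary operations to the rows and columns of A produces a congruent diagonal matrix with entries 2, 6, 22/3, 4/11.
Counting signs: 4 positive.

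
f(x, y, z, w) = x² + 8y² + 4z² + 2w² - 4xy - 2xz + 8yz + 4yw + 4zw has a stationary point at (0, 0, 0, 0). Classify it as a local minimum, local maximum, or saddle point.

local minimum

The Hessian at the origin is H = [[2, -4, -2, 0], [-4, 16, 8, 4], [-2, 8, 8, 4], [0, 4, 4, 4]].
Symmetric row and column elimination reduces H to a congruent diagonal form with pivots 2, 8, 4, 1.
Counting signs: 4 positive.
H is positive definite, so the origin is a strict local minimum.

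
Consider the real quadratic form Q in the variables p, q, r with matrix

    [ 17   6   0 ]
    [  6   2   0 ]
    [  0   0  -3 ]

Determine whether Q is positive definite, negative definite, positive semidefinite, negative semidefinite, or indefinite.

Row-reducing A symmetrically gives the diagonal entries 17, -2/17, -3.
Counting signs: 1 positive, 2 negative.
Hence Q is indefinite.

indefinite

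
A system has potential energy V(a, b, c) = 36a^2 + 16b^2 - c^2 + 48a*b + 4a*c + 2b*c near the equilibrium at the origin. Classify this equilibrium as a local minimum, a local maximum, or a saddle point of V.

saddle point

The Hessian at the origin is H = [[72, 48, 4], [48, 32, 2], [4, 2, -2]].
H is indefinite, so the origin is a saddle point.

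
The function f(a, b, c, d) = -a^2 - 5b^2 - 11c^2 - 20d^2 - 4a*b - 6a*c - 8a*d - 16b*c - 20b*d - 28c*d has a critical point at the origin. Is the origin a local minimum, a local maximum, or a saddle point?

saddle point

The Hessian at the origin is H = [[-2, -4, -6, -8], [-4, -10, -16, -20], [-6, -16, -22, -28], [-8, -20, -28, -40]].
Applying the same elementary operations to the rows and columns of H produces a congruent diagonal matrix with entries -2, -2, 4, -4.
So there are 1 positive, 3 negative pivots.
H is indefinite, so the origin is a saddle point.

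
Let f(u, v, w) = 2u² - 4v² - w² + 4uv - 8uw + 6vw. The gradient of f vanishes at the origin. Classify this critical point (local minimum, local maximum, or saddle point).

saddle point

The Hessian at the origin is H = [[4, 4, -8], [4, -8, 6], [-8, 6, -2]].
An LDLᵀ factorisation of H has diagonal entries 4, -12, -5/3.
So there are 1 positive, 2 negative pivots.
H is indefinite, so the origin is a saddle point.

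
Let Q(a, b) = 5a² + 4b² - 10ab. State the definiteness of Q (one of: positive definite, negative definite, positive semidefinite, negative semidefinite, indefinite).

The symmetric matrix of Q is [[5, -5], [-5, 4]].
For the 2×2 matrix [[5, -5], [-5, 4]]: det = 5·4 − (-5)² = -5, trace = 9.
det < 0 so the eigenvalues have opposite signs; the form is indefinite.

indefinite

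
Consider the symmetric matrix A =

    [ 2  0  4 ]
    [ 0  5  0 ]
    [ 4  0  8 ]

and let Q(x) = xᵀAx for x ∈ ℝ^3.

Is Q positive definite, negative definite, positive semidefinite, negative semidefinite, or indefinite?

Row-reducing A symmetrically gives the diagonal entries 2, 5, 0.
Counting signs: 2 positive, 1 zero.
Hence Q is positive semidefinite.

positive semidefinite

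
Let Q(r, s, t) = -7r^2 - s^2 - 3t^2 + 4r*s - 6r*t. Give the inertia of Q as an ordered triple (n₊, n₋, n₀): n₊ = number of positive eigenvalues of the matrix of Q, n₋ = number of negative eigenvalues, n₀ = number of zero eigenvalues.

(0, 2, 1)

The associated matrix is A = [[-7, 2, -3], [2, -1, 0], [-3, 0, -3]].
Congruent diagonalization of A (simultaneous row and column reduction) yields pivots -7, -3/7, 0.
That gives 2 negative, 1 zero pivots.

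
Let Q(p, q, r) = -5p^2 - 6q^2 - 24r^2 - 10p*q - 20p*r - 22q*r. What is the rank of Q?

The symmetric matrix is A = [[-5, -5, -10], [-5, -6, -11], [-10, -11, -24]].
An LDLᵀ factorisation of A has diagonal entries -5, -1, -3.
So there are 3 negative pivots.
The rank is the number of nonzero pivots: 3.

3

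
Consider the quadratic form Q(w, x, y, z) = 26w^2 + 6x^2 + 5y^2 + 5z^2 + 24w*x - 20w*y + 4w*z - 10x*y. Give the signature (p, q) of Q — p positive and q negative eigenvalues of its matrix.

(4, 0)

The symmetric matrix is A = [[26, 12, -10, 2], [12, 6, -5, 0], [-10, -5, 5, 0], [2, 0, 0, 5]].
Congruent diagonalization of A (simultaneous row and column reduction) yields pivots 26, 6/13, 5/6, 3.
That gives 4 positive pivots.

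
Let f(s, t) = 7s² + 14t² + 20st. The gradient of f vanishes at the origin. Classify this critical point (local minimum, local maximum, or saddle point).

saddle point

The Hessian at the origin is H = [[14, 20], [20, 28]].
det H = 14·28 − (20)² = -8 < 0, so H is indefinite.
Therefore the origin is a saddle point.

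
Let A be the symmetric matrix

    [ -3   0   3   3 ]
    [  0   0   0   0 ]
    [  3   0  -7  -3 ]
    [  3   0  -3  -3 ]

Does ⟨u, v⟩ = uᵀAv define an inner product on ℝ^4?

Row-reducing A symmetrically gives the diagonal entries -3, 0, -4, 0.
That gives 2 negative, 2 zero pivots.
Hence Q is negative semidefinite.
⟨·,·⟩ is an inner product exactly when A is positive definite.

no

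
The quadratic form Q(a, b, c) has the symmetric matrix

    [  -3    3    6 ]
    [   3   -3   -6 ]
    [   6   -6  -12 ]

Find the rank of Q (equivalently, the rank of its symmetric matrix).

Symmetric row and column elimination reduces A to a congruent diagonal form with pivots -3, 0, 0.
That gives 1 negative, 2 zero pivots.
The rank is the number of nonzero pivots: 1.

1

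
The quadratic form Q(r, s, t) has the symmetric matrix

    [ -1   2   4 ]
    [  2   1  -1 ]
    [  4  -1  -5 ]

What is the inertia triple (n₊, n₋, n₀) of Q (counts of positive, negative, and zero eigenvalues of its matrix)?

(2, 1, 0)

Row-reducing A symmetrically gives the diagonal entries -1, 5, 6/5.
Counting signs: 2 positive, 1 negative.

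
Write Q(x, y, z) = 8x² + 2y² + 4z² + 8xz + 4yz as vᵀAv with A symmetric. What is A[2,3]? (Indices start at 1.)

2

The coefficient of y·z in Q is 4. For a symmetric A this equals A[2,3] + A[3,2] = 2·A[2,3].
So A[2,3] = 4/2 = 2.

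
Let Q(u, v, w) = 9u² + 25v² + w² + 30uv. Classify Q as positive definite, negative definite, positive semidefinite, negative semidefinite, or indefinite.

positive semidefinite

The symmetric matrix is A = [[9, 15, 0], [15, 25, 0], [0, 0, 1]].
Row-reducing A symmetrically gives the diagonal entries 9, 0, 1.
Counting signs: 2 positive, 1 zero.
Hence Q is positive semidefinite.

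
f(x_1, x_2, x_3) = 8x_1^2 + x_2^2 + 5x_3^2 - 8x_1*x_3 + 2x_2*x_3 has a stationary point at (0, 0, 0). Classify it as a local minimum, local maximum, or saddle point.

local minimum

The Hessian at the origin is H = [[16, 0, -8], [0, 2, 2], [-8, 2, 10]].
Row-reducing H symmetrically gives the diagonal entries 16, 2, 4.
That gives 3 positive pivots.
H is positive definite, so the origin is a strict local minimum.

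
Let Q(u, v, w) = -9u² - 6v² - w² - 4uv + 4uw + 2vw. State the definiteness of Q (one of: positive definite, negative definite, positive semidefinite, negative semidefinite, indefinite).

negative definite

Write A = [[-9, -2, 2], [-2, -6, 1], [2, 1, -1]].
Applying the same elementary operations to the rows and columns of A produces a congruent diagonal matrix with entries -9, -50/9, -1/2.
So there are 3 negative pivots.
Hence Q is negative definite.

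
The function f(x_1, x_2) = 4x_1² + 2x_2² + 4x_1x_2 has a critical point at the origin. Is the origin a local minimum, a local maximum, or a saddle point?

The Hessian at the origin is H = [[8, 4], [4, 4]].
det H = 8·4 − (4)² = 16 > 0 and H[1,1] = 8 > 0, so H is positive definite.
Therefore the origin is a local minimum.

local minimum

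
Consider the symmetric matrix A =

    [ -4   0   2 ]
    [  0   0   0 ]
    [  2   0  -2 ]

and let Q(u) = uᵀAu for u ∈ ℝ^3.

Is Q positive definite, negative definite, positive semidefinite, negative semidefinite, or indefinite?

negative semidefinite

Row-reducing A symmetrically gives the diagonal entries -4, 0, -1.
Counting signs: 2 negative, 1 zero.
Hence Q is negative semidefinite.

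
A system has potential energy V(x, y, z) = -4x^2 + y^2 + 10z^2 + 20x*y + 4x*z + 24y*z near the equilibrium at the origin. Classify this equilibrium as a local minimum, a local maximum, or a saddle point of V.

saddle point

The Hessian at the origin is H = [[-8, 20, 4], [20, 2, 24], [4, 24, 20]].
An LDLᵀ factorisation of H has diagonal entries -8, 52, -3/13.
That gives 1 positive, 2 negative pivots.
H is indefinite, so the origin is a saddle point.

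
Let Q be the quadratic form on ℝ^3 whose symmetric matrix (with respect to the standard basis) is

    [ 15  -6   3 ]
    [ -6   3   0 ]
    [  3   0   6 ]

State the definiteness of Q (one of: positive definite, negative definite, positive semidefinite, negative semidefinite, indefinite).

positive definite

Leading principal minors: Δ_1 = 15, Δ_2 = 9, Δ_3 = 27.
All leading principal minors are positive, so by Sylvester's criterion Q is positive definite.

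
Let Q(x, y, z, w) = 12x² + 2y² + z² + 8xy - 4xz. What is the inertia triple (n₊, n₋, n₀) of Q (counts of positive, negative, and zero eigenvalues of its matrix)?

Write A = [[12, 4, -2, 0], [4, 2, 0, 0], [-2, 0, 1, 0], [0, 0, 0, 0]].
Congruent diagonalization of A (simultaneous row and column reduction) yields pivots 12, 2/3, 0, 0.
Counting signs: 2 positive, 2 zero.

(2, 0, 2)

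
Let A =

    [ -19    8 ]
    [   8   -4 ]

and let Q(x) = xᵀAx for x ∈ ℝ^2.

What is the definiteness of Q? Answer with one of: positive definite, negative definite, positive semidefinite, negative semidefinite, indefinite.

Leading principal minors: Δ_1 = -19, Δ_2 = 12.
The signs alternate starting with Δ_1 < 0, so by Sylvester's criterion Q is negative definite.

negative definite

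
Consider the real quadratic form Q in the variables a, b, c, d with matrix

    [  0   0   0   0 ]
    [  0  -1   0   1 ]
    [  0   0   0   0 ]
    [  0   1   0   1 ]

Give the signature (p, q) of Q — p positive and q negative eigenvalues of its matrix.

Symmetric row and column elimination reduces A to a congruent diagonal form with pivots 0, -1, 0, 2.
Counting signs: 1 positive, 1 negative, 2 zero.

(1, 1)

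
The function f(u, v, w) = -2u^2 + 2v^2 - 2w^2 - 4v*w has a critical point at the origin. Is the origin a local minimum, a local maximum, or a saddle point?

saddle point

The Hessian at the origin is H = [[-4, 0, 0], [0, 4, -4], [0, -4, -4]].
Congruent diagonalization of H (simultaneous row and column reduction) yields pivots -4, 4, -8.
Counting signs: 1 positive, 2 negative.
H is indefinite, so the origin is a saddle point.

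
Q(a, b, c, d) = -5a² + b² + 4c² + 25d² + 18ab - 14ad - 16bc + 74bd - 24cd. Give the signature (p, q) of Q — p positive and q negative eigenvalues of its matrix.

(2, 2)

Write A = [[-5, 9, 0, -7], [9, 1, -8, 37], [0, -8, 4, -12], [-7, 37, -12, 25]].
An LDLᵀ factorisation of A has diagonal entries -5, 86/5, 12/43, -4/3.
So there are 2 positive, 2 negative pivots.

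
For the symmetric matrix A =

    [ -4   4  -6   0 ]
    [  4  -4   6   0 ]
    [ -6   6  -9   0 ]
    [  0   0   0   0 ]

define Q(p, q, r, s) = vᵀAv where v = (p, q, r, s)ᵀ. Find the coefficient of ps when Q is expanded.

0

The coefficient of ps is A[1,4] + A[4,1] = 2·0 = 0.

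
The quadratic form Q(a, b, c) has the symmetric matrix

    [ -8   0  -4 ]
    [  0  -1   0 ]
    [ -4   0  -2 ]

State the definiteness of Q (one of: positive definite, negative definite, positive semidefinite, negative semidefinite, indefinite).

negative semidefinite

Row-reducing A symmetrically gives the diagonal entries -8, -1, 0.
That gives 2 negative, 1 zero pivots.
Hence Q is negative semidefinite.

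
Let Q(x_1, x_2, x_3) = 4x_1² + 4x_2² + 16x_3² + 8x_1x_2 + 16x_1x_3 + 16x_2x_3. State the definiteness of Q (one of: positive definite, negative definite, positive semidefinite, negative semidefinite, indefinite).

Write A = [[4, 4, 8], [4, 4, 8], [8, 8, 16]].
Congruent diagonalization of A (simultaneous row and column reduction) yields pivots 4, 0, 0.
So there are 1 positive, 2 zero pivots.
Hence Q is positive semidefinite.

positive semidefinite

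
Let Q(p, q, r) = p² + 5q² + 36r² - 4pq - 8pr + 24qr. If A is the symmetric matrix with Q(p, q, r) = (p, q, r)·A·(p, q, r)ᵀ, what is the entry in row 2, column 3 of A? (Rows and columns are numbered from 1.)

The coefficient of q·r in Q is 24. For a symmetric A this equals A[2,3] + A[3,2] = 2·A[2,3].
So A[2,3] = 24/2 = 12.

12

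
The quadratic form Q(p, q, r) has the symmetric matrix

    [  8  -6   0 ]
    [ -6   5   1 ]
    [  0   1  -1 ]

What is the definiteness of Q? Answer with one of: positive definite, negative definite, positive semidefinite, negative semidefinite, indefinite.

Congruent diagonalization of A (simultaneous row and column reduction) yields pivots 8, 1/2, -3.
That gives 2 positive, 1 negative pivots.
Hence Q is indefinite.

indefinite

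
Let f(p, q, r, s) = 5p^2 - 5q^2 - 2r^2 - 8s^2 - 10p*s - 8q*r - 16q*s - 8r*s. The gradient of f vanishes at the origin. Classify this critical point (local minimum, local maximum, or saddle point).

saddle point

The Hessian at the origin is H = [[10, 0, 0, -10], [0, -10, -8, -16], [0, -8, -4, -8], [-10, -16, -8, -16]].
Symmetric row and column elimination reduces H to a congruent diagonal form with pivots 10, -10, 12/5, -10.
That gives 2 positive, 2 negative pivots.
H is indefinite, so the origin is a saddle point.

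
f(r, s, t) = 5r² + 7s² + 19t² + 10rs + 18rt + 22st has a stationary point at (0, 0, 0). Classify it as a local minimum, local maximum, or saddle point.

local minimum

The Hessian at the origin is H = [[10, 10, 18], [10, 14, 22], [18, 22, 38]].
Row-reducing H symmetrically gives the diagonal entries 10, 4, 8/5.
That gives 3 positive pivots.
H is positive definite, so the origin is a strict local minimum.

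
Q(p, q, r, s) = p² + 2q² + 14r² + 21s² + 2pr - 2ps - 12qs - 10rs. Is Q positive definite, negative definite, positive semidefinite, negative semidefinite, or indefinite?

The symmetric matrix of Q is A = [[1, 0, 1, -1], [0, 2, 0, -6], [1, 0, 14, -5], [-1, -6, -5, 21]].
Leading principal minors: Δ_1 = 1, Δ_2 = 2, Δ_3 = 26, Δ_4 = 20.
All leading principal minors are positive, so by Sylvester's criterion Q is positive definite.

positive definite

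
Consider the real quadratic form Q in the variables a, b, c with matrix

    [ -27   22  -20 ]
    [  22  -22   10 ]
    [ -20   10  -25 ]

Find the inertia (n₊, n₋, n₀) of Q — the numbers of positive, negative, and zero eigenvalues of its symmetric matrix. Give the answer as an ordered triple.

(0, 3, 0)

Symmetric row and column elimination reduces A to a congruent diagonal form with pivots -27, -110/27, -5/11.
Counting signs: 3 negative.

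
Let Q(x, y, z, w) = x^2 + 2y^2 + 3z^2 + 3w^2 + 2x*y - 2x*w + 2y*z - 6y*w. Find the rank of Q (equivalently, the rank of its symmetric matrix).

The symmetric matrix is A = [[1, 1, 0, -1], [1, 2, 1, -3], [0, 1, 3, 0], [-1, -3, 0, 3]].
Symmetric row and column elimination reduces A to a congruent diagonal form with pivots 1, 1, 2, -4.
Counting signs: 3 positive, 1 negative.
The rank is the number of nonzero pivots: 4.

4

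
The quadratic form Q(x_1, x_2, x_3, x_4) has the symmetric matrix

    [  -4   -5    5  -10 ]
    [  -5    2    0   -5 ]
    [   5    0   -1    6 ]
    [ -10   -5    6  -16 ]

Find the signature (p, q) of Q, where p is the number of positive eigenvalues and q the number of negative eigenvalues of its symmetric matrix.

Row-reducing A symmetrically gives the diagonal entries -4, 33/4, 17/33, 15/17.
So there are 3 positive, 1 negative pivots.

(3, 1)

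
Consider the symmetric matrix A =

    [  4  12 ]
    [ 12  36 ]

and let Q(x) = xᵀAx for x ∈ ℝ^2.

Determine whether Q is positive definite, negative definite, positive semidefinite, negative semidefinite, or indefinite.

Symmetric row and column elimination reduces A to a congruent diagonal form with pivots 4, 0.
Counting signs: 1 positive, 1 zero.
Hence Q is positive semidefinite.

positive semidefinite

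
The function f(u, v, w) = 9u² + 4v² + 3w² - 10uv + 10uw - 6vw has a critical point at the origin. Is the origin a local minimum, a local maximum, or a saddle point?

local minimum

The Hessian at the origin is H = [[18, -10, 10], [-10, 8, -6], [10, -6, 6]].
Applying the same elementary operations to the rows and columns of H produces a congruent diagonal matrix with entries 18, 22/9, 4/11.
That gives 3 positive pivots.
H is positive definite, so the origin is a strict local minimum.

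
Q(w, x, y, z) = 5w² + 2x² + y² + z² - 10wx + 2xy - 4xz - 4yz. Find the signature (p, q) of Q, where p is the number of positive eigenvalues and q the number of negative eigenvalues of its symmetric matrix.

(2, 2)

Write A = [[5, -5, 0, 0], [-5, 2, 1, -2], [0, 1, 1, -2], [0, -2, -2, 1]].
An LDLᵀ factorisation of A has diagonal entries 5, -3, 4/3, -3.
So there are 2 positive, 2 negative pivots.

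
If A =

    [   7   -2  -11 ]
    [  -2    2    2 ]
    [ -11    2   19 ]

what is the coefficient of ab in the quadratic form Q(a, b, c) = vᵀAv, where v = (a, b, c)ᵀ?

-4

The coefficient of ab is A[1,2] + A[2,1] = 2·(-2) = -4.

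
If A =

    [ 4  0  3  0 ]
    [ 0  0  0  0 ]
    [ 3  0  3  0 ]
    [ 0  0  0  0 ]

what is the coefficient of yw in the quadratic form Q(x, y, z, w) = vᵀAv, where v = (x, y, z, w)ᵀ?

0

The coefficient of yw is A[2,4] + A[4,2] = 2·0 = 0.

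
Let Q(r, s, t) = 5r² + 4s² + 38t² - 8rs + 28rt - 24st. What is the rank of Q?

The associated matrix is A = [[5, -4, 14], [-4, 4, -12], [14, -12, 38]].
An LDLᵀ factorisation of A has diagonal entries 5, 4/5, -2.
Counting signs: 2 positive, 1 negative.
The rank is the number of nonzero pivots: 3.

3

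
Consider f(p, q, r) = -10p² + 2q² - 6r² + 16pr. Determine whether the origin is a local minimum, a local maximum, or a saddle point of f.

The Hessian at the origin is H = [[-20, 0, 16], [0, 4, 0], [16, 0, -12]].
Congruent diagonalization of H (simultaneous row and column reduction) yields pivots -20, 4, 4/5.
That gives 2 positive, 1 negative pivots.
H is indefinite, so the origin is a saddle point.

saddle point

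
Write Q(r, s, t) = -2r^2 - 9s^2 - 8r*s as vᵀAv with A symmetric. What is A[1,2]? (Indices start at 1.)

The coefficient of r·s in Q is -8. For a symmetric A this equals A[1,2] + A[2,1] = 2·A[1,2].
So A[1,2] = -8/2 = -4.

-4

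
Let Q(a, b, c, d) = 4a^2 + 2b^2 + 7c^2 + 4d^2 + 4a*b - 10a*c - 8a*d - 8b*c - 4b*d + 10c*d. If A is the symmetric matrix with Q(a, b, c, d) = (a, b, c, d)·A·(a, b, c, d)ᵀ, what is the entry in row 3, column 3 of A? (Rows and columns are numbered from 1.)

7

The coefficient of c^2 in Q is 7, and that is exactly A[3,3].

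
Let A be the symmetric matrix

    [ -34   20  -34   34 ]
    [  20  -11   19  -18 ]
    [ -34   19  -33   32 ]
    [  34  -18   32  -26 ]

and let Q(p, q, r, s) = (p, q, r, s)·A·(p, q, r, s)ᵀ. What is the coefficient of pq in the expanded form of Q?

40

The coefficient of pq is A[1,2] + A[2,1] = 2·20 = 40.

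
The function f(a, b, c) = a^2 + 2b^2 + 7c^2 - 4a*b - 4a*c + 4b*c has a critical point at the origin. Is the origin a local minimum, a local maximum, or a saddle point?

saddle point

The Hessian at the origin is H = [[2, -4, -4], [-4, 4, 4], [-4, 4, 14]].
Symmetric row and column elimination reduces H to a congruent diagonal form with pivots 2, -4, 10.
That gives 2 positive, 1 negative pivots.
H is indefinite, so the origin is a saddle point.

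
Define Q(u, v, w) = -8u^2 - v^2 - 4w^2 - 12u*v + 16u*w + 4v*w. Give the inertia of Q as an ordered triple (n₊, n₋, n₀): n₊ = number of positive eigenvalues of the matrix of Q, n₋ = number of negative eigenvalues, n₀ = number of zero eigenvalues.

(1, 2, 0)

Write A = [[-8, -6, 8], [-6, -1, 2], [8, 2, -4]].
Symmetric row and column elimination reduces A to a congruent diagonal form with pivots -8, 7/2, -4/7.
That gives 1 positive, 2 negative pivots.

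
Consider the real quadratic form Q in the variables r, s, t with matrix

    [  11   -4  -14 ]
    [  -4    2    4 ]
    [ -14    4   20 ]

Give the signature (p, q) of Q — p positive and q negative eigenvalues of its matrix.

(2, 0)

Row-reducing A symmetrically gives the diagonal entries 11, 6/11, 0.
So there are 2 positive, 1 zero pivots.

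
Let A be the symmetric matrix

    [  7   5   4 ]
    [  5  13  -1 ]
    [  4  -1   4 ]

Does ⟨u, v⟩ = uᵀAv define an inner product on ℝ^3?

yes

Congruent diagonalization of A (simultaneous row and column reduction) yields pivots 7, 66/7, 3/22.
That gives 3 positive pivots.
Hence Q is positive definite.
⟨·,·⟩ is an inner product exactly when A is positive definite.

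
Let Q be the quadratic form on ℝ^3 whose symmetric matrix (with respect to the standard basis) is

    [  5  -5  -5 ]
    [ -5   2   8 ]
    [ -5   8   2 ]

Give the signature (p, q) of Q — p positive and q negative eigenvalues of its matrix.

Applying the same elementary operations to the rows and columns of A produces a congruent diagonal matrix with entries 5, -3, 0.
Counting signs: 1 positive, 1 negative, 1 zero.

(1, 1)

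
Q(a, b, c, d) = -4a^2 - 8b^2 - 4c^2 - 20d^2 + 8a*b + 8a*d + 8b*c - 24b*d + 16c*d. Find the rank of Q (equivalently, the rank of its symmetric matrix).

The associated matrix is A = [[-4, 4, 0, 4], [4, -8, 4, -12], [0, 4, -4, 8], [4, -12, 8, -20]].
Applying the same elementary operations to the rows and columns of A produces a congruent diagonal matrix with entries -4, -4, 0, 0.
Counting signs: 2 negative, 2 zero.
The rank is the number of nonzero pivots: 2.

2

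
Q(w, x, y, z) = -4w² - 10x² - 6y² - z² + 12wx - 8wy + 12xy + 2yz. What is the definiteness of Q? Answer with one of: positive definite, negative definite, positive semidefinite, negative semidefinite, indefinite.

negative definite

The associated matrix is A = [[-4, 6, -4, 0], [6, -10, 6, 0], [-4, 6, -6, 1], [0, 0, 1, -1]].
Row-reducing A symmetrically gives the diagonal entries -4, -1, -2, -1/2.
So there are 4 negative pivots.
Hence Q is negative definite.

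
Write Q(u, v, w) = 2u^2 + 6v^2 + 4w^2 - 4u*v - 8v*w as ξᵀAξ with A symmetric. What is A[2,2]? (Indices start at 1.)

6

The coefficient of v^2 in Q is 6, and that is exactly A[2,2].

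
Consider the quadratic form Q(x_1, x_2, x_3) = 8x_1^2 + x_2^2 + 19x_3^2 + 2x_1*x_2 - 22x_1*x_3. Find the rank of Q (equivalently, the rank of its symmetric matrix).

3

The symmetric matrix is A = [[8, 1, -11], [1, 1, 0], [-11, 0, 19]].
Applying the same elementary operations to the rows and columns of A produces a congruent diagonal matrix with entries 8, 7/8, 12/7.
That gives 3 positive pivots.
The rank is the number of nonzero pivots: 3.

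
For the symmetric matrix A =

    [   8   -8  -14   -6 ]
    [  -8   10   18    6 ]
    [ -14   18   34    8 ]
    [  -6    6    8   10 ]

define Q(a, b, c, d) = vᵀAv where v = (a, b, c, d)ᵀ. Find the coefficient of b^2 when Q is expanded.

The coefficient of b^2 is the diagonal entry A[2,2] = 10.

10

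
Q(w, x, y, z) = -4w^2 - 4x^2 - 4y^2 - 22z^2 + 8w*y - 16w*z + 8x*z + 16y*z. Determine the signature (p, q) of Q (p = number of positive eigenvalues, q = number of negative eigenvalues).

Write A = [[-4, 0, 4, -8], [0, -4, 0, 4], [4, 0, -4, 8], [-8, 4, 8, -22]].
Symmetric row and column elimination reduces A to a congruent diagonal form with pivots -4, -4, 0, -2.
Counting signs: 3 negative, 1 zero.

(0, 3)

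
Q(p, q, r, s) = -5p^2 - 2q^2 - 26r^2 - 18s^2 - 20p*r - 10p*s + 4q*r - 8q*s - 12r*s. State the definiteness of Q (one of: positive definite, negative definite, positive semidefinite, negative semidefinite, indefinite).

The symmetric matrix of Q is A = [[-5, 0, -10, -5], [0, -2, 2, -4], [-10, 2, -26, -6], [-5, -4, -6, -18]].
Leading principal minors: Δ_1 = -5, Δ_2 = 10, Δ_3 = -40, Δ_4 = 200.
The signs alternate starting with Δ_1 < 0, so by Sylvester's criterion Q is negative definite.

negative definite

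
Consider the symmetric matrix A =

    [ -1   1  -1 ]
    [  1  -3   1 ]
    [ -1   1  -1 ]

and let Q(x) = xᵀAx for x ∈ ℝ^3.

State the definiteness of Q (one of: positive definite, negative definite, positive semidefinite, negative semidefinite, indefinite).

Row-reducing A symmetrically gives the diagonal entries -1, -2, 0.
That gives 2 negative, 1 zero pivots.
Hence Q is negative semidefinite.

negative semidefinite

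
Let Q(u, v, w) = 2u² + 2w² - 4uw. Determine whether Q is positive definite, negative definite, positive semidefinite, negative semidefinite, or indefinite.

Write A = [[2, 0, -2], [0, 0, 0], [-2, 0, 2]].
Symmetric row and column elimination reduces A to a congruent diagonal form with pivots 2, 0, 0.
That gives 1 positive, 2 zero pivots.
Hence Q is positive semidefinite.

positive semidefinite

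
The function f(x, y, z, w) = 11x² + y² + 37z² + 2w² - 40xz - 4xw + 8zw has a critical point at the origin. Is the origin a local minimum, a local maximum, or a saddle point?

local minimum

The Hessian at the origin is H = [[22, 0, -40, -4], [0, 2, 0, 0], [-40, 0, 74, 8], [-4, 0, 8, 4]].
Applying the same elementary operations to the rows and columns of H produces a congruent diagonal matrix with entries 22, 2, 14/11, 20/7.
Counting signs: 4 positive.
H is positive definite, so the origin is a strict local minimum.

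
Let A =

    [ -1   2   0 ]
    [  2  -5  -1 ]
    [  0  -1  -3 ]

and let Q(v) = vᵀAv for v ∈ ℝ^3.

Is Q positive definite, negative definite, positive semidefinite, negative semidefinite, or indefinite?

Leading principal minors: Δ_1 = -1, Δ_2 = 1, Δ_3 = -2.
The signs alternate starting with Δ_1 < 0, so by Sylvester's criterion Q is negative definite.

negative definite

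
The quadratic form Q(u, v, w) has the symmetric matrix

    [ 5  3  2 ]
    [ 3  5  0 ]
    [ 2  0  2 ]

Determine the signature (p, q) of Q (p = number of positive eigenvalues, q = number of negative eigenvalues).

(3, 0)

Row-reducing A symmetrically gives the diagonal entries 5, 16/5, 3/4.
So there are 3 positive pivots.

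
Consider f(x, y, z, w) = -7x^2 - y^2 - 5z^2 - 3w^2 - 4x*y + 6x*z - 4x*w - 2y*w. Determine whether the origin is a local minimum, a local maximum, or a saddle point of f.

local maximum

The Hessian at the origin is H = [[-14, -4, 6, -4], [-4, -2, 0, -2], [6, 0, -10, 0], [-4, -2, 0, -6]].
An LDLᵀ factorisation of H has diagonal entries -14, -6/7, -4, -4.
So there are 4 negative pivots.
H is negative definite, so the origin is a strict local maximum.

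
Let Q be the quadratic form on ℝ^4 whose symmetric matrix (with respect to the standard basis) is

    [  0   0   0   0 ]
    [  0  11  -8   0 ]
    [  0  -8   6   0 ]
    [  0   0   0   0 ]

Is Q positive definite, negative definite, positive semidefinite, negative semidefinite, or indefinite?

Symmetric row and column elimination reduces A to a congruent diagonal form with pivots 0, 11, 2/11, 0.
That gives 2 positive, 2 zero pivots.
Hence Q is positive semidefinite.

positive semidefinite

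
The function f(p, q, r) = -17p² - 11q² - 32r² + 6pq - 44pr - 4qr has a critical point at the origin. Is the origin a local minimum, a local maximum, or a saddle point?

local maximum

The Hessian at the origin is H = [[-34, 6, -44], [6, -22, -4], [-44, -4, -64]].
Applying the same elementary operations to the rows and columns of H produces a congruent diagonal matrix with entries -34, -356/17, -40/89.
That gives 3 negative pivots.
H is negative definite, so the origin is a strict local maximum.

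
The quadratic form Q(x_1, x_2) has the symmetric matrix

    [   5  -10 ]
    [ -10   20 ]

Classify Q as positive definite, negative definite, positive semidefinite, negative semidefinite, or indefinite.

Congruent diagonalization of A (simultaneous row and column reduction) yields pivots 5, 0.
That gives 1 positive, 1 zero pivots.
Hence Q is positive semidefinite.

positive semidefinite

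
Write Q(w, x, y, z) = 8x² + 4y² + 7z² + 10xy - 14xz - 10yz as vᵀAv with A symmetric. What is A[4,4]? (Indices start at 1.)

The coefficient of z² in Q is 7, and that is exactly A[4,4].

7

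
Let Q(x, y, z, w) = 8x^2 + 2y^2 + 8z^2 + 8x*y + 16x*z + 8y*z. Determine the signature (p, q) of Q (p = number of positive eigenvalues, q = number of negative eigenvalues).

(1, 0)

The associated matrix is A = [[8, 4, 8, 0], [4, 2, 4, 0], [8, 4, 8, 0], [0, 0, 0, 0]].
Applying the same elementary operations to the rows and columns of A produces a congruent diagonal matrix with entries 8, 0, 0, 0.
That gives 1 positive, 3 zero pivots.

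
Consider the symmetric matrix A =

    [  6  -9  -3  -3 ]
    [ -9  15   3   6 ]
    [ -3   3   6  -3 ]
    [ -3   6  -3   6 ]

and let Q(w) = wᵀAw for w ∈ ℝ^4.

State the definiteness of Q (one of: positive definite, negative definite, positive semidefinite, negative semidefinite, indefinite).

positive semidefinite

Row-reducing A symmetrically gives the diagonal entries 6, 3/2, 3, 0.
So there are 3 positive, 1 zero pivots.
Hence Q is positive semidefinite.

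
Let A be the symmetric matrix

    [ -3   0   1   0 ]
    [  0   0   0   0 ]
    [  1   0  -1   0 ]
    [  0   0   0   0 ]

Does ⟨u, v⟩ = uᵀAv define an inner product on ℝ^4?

Symmetric row and column elimination reduces A to a congruent diagonal form with pivots -3, 0, -2/3, 0.
That gives 2 negative, 2 zero pivots.
Hence Q is negative semidefinite.
⟨·,·⟩ is an inner product exactly when A is positive definite.

no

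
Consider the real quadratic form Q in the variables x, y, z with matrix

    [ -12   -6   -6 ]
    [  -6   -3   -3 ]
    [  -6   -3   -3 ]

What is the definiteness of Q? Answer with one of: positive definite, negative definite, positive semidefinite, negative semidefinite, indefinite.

Symmetric row and column elimination reduces A to a congruent diagonal form with pivots -12, 0, 0.
That gives 1 negative, 2 zero pivots.
Hence Q is negative semidefinite.

negative semidefinite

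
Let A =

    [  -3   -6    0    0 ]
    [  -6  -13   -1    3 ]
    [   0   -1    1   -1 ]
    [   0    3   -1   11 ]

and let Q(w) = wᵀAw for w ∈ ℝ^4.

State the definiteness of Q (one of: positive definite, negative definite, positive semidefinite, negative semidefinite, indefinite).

Applying the same elementary operations to the rows and columns of A produces a congruent diagonal matrix with entries -3, -1, 2, 12.
That gives 2 positive, 2 negative pivots.
Hence Q is indefinite.

indefinite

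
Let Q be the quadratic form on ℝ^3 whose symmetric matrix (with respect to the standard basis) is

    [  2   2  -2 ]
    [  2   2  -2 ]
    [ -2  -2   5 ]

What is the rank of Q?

2

Row-reducing A symmetrically gives the diagonal entries 2, 0, 3.
That gives 2 positive, 1 zero pivots.
The rank is the number of nonzero pivots: 2.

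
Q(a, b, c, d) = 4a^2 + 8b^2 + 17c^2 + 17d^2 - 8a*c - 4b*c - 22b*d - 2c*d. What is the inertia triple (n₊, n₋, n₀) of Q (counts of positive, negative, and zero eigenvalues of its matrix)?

Write A = [[4, 0, -4, 0], [0, 8, -2, -11], [-4, -2, 17, -1], [0, -11, -1, 17]].
An LDLᵀ factorisation of A has diagonal entries 4, 8, 25/2, 3/4.
So there are 4 positive pivots.

(4, 0, 0)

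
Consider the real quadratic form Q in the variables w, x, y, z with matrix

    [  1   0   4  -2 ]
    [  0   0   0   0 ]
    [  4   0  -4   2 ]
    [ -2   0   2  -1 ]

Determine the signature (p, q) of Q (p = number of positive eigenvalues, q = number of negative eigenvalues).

Row-reducing A symmetrically gives the diagonal entries 1, 0, -20, 0.
That gives 1 positive, 1 negative, 2 zero pivots.

(1, 1)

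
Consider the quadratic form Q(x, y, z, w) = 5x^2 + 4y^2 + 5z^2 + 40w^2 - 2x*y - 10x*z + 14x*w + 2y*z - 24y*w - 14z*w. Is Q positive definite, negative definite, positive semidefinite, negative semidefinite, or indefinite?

The associated matrix is A = [[5, -1, -5, 7], [-1, 4, 1, -12], [-5, 1, 5, -7], [7, -12, -7, 40]].
Congruent diagonalization of A (simultaneous row and column reduction) yields pivots 5, 19/5, 0, 12/19.
That gives 3 positive, 1 zero pivots.
Hence Q is positive semidefinite.

positive semidefinite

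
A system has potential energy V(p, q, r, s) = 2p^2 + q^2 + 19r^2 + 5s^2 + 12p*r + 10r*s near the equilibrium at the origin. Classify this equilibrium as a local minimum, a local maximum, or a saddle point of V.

saddle point

The Hessian at the origin is H = [[4, 0, 12, 0], [0, 2, 0, 0], [12, 0, 38, 10], [0, 0, 10, 10]].
An LDLᵀ factorisation of H has diagonal entries 4, 2, 2, -40.
That gives 3 positive, 1 negative pivots.
H is indefinite, so the origin is a saddle point.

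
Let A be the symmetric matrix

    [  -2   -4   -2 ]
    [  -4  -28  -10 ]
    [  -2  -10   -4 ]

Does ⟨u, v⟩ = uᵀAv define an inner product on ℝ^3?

Leading principal minors: Δ_1 = -2, Δ_2 = 40, Δ_3 = -8.
The signs alternate starting with Δ_1 < 0, so by Sylvester's criterion Q is negative definite.
⟨·,·⟩ is an inner product exactly when A is positive definite.

no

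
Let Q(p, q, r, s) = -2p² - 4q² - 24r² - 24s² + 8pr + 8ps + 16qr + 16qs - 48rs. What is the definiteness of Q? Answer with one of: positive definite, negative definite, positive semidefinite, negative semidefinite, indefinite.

The associated matrix is A = [[-2, 0, 4, 4], [0, -4, 8, 8], [4, 8, -24, -24], [4, 8, -24, -24]].
Symmetric row and column elimination reduces A to a congruent diagonal form with pivots -2, -4, 0, 0.
That gives 2 negative, 2 zero pivots.
Hence Q is negative semidefinite.

negative semidefinite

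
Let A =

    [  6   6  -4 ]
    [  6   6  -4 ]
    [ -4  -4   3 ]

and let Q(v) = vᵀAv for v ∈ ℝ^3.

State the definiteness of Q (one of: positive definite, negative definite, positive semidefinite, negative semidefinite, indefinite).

positive semidefinite

Symmetric row and column elimination reduces A to a congruent diagonal form with pivots 6, 0, 1/3.
Counting signs: 2 positive, 1 zero.
Hence Q is positive semidefinite.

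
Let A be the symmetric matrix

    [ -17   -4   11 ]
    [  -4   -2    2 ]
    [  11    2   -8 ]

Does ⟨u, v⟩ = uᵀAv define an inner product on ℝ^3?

no

Congruent diagonalization of A (simultaneous row and column reduction) yields pivots -17, -18/17, -5/9.
So there are 3 negative pivots.
Hence Q is negative definite.
⟨·,·⟩ is an inner product exactly when A is positive definite.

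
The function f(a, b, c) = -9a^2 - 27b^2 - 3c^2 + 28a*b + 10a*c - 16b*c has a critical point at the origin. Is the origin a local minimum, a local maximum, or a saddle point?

The Hessian at the origin is H = [[-18, 28, 10], [28, -54, -16], [10, -16, -6]].
An LDLᵀ factorisation of H has diagonal entries -18, -94/9, -20/47.
Counting signs: 3 negative.
H is negative definite, so the origin is a strict local maximum.

local maximum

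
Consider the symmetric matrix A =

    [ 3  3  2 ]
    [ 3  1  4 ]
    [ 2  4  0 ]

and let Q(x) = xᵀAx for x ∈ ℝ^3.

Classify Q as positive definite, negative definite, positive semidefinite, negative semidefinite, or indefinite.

indefinite

Applying the same elementary operations to the rows and columns of A produces a congruent diagonal matrix with entries 3, -2, 2/3.
So there are 2 positive, 1 negative pivots.
Hence Q is indefinite.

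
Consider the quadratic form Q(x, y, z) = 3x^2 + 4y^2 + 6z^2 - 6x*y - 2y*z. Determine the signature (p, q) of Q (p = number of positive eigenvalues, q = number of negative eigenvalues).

The symmetric matrix is A = [[3, -3, 0], [-3, 4, -1], [0, -1, 6]].
Symmetric row and column elimination reduces A to a congruent diagonal form with pivots 3, 1, 5.
That gives 3 positive pivots.

(3, 0)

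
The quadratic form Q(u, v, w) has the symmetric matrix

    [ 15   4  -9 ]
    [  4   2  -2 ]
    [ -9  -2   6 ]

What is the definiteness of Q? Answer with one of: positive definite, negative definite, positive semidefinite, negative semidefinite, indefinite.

Row-reducing A symmetrically gives the diagonal entries 15, 14/15, 3/7.
That gives 3 positive pivots.
Hence Q is positive definite.

positive definite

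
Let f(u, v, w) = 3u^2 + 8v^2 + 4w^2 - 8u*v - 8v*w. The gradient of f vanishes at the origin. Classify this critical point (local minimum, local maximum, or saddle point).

saddle point

The Hessian at the origin is H = [[6, -8, 0], [-8, 16, -8], [0, -8, 8]].
Row-reducing H symmetrically gives the diagonal entries 6, 16/3, -4.
Counting signs: 2 positive, 1 negative.
H is indefinite, so the origin is a saddle point.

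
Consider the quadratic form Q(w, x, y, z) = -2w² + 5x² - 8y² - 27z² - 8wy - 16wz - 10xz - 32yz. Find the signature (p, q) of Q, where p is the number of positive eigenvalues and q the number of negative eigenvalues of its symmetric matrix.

(1, 1)

Write A = [[-2, 0, -4, -8], [0, 5, 0, -5], [-4, 0, -8, -16], [-8, -5, -16, -27]].
Applying the same elementary operations to the rows and columns of A produces a congruent diagonal matrix with entries -2, 5, 0, 0.
So there are 1 positive, 1 negative, 2 zero pivots.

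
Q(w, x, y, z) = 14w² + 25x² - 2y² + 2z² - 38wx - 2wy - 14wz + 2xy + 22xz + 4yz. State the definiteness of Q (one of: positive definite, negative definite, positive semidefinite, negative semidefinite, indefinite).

indefinite

The associated matrix is A = [[14, -19, -1, -7], [-19, 25, 1, 11], [-1, 1, -2, 2], [-7, 11, 2, 2]].
Applying the same elementary operations to the rows and columns of A produces a congruent diagonal matrix with entries 14, -11/14, -21/11, 12/7.
That gives 2 positive, 2 negative pivots.
Hence Q is indefinite.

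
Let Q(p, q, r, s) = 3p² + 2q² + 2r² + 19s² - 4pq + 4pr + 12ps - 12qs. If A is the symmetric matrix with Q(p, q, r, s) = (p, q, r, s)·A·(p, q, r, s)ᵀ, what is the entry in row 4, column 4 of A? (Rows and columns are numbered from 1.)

19

The coefficient of s² in Q is 19, and that is exactly A[4,4].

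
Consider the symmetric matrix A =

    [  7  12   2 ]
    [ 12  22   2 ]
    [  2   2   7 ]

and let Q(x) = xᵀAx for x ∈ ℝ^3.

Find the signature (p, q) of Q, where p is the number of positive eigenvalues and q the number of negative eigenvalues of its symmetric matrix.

(3, 0)

An LDLᵀ factorisation of A has diagonal entries 7, 10/7, 5.
That gives 3 positive pivots.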